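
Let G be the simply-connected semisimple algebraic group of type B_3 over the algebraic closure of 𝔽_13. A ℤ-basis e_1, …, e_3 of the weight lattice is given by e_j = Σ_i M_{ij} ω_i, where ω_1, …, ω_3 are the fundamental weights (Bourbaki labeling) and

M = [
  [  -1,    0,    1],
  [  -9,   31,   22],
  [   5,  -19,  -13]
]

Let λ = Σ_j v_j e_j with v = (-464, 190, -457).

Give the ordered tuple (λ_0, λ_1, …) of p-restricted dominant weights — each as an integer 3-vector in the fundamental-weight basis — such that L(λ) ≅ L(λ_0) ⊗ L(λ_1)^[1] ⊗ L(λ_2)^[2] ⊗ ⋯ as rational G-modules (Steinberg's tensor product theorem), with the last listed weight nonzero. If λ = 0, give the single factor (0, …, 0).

((7, 12, 11),)

Change of basis e → ω: c = M·v where v = (-464, 190, -457):
  c_1 = -1*-464 + 0*190 + 1*-457 = 7
  c_2 = -9*-464 + 31*190 + 22*-457 = 12
  c_3 = 5*-464 + -19*190 + -13*-457 = 11
Expand coordinatewise in base 13:
  c_1 = 7 = 7·13^0
  c_2 = 12 = 12·13^0
  c_3 = 11 = 11·13^0
Factor λ_0 = (7, 12, 11)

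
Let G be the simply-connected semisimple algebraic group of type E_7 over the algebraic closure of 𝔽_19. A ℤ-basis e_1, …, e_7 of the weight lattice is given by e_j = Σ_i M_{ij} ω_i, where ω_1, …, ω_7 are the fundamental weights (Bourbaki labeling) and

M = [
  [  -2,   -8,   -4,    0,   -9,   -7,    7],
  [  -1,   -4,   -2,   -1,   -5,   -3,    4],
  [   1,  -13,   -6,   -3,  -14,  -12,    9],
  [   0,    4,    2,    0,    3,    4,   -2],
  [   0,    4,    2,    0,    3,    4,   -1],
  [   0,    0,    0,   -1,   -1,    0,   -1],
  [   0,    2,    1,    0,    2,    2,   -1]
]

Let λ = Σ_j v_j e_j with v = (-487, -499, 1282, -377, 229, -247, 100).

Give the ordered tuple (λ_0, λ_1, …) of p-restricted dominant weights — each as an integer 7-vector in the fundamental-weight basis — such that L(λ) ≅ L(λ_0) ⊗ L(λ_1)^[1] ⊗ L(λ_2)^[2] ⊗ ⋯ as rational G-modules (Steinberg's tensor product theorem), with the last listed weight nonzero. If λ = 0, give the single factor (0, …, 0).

ω-coordinates c = M·v, v = (-487, -499, 1282, -377, 229, -247, 100):
  c_1 = (-2)·(-487) + (-8)·(-499) + (-4)·(1282) + (0)·(-377) + (-9)·(229) + (-7)·(-247) + 7·100 = 206
  c_2 = (-1)·(-487) + (-4)·(-499) + (-2)·(1282) + (-1)·(-377) + (-5)·(229) + (-3)·(-247) + 4·100 = 292
  c_3 = (1)·(-487) + (-13)·(-499) + (-6)·(1282) + (-3)·(-377) + (-14)·(229) + (-12)·(-247) + 9·100 = 97
  c_4 = (0)·(-487) + (4)·(-499) + 2·1282 + (0)·(-377) + 3·229 + (4)·(-247) + (-2)·(100) = 67
  c_5 = (0)·(-487) + (4)·(-499) + 2·1282 + (0)·(-377) + 3·229 + (4)·(-247) + (-1)·(100) = 167
  c_6 = (0)·(-487) + (0)·(-499) + 0·1282 + (-1)·(-377) + (-1)·(229) + (0)·(-247) + (-1)·(100) = 48
  c_7 = (0)·(-487) + (2)·(-499) + 1·1282 + (0)·(-377) + 2·229 + (2)·(-247) + (-1)·(100) = 148
Expand coordinatewise in base 19:
  c_1 = 206 = 16·19^0 + 10·19^1
  c_2 = 292 = 7·19^0 + 15·19^1
  c_3 = 97 = 2·19^0 + 5·19^1
  c_4 = 67 = 10·19^0 + 3·19^1
  c_5 = 167 = 15·19^0 + 8·19^1
  c_6 = 48 = 10·19^0 + 2·19^1
  c_7 = 148 = 15·19^0 + 7·19^1
λ_0 = (16, 7, 2, 10, 15, 10, 15)
λ_1 = (10, 15, 5, 3, 8, 2, 7)

((16, 7, 2, 10, 15, 10, 15), (10, 15, 5, 3, 8, 2, 7))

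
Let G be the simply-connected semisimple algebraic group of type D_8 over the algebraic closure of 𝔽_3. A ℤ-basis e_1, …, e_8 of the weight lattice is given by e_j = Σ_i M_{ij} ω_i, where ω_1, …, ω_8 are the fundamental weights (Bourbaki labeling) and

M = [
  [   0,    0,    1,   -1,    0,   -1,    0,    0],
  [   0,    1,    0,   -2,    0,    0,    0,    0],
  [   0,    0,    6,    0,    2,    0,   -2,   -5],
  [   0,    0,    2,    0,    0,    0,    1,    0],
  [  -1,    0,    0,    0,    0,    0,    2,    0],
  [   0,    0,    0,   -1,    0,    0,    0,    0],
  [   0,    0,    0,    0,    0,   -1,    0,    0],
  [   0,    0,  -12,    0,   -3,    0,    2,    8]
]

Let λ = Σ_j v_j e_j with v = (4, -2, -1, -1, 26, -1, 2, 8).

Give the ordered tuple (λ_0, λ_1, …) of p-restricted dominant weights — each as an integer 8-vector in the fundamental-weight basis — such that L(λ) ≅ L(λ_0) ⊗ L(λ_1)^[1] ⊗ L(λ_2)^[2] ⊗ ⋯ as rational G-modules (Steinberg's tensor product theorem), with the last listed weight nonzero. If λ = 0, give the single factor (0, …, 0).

In the fundamental-weight basis, λ has coordinates c = M·v (v = (4, -2, -1, -1, 26, -1, 2, 8)):
  c_1 = 0·4 + (0)·(-2) + (1)·(-1) + (-1)·(-1) + 0·26 + (-1)·(-1) + 0·2 + 0·8 = 1
  c_2 = 0·4 + (1)·(-2) + (0)·(-1) + (-2)·(-1) + 0·26 + (0)·(-1) + 0·2 + 0·8 = 0
  c_3 = 0·4 + (0)·(-2) + (6)·(-1) + (0)·(-1) + 2·26 + (0)·(-1) + (-2)·(2) + (-5)·(8) = 2
  c_4 = 0·4 + (0)·(-2) + (2)·(-1) + (0)·(-1) + 0·26 + (0)·(-1) + 1·2 + 0·8 = 0
  c_5 = (-1)·(4) + (0)·(-2) + (0)·(-1) + (0)·(-1) + 0·26 + (0)·(-1) + 2·2 + 0·8 = 0
  c_6 = 0·4 + (0)·(-2) + (0)·(-1) + (-1)·(-1) + 0·26 + (0)·(-1) + 0·2 + 0·8 = 1
  c_7 = 0·4 + (0)·(-2) + (0)·(-1) + (0)·(-1) + 0·26 + (-1)·(-1) + 0·2 + 0·8 = 1
  c_8 = 0·4 + (0)·(-2) + (-12)·(-1) + (0)·(-1) + (-3)·(26) + (0)·(-1) + 2·2 + 8·8 = 2
Writing each c_i in base p = 3:
  c_1 = 1 = 1·3^0
  c_2 = 0
  c_3 = 2 = 2·3^0
  c_4 = 0
  c_5 = 0
  c_6 = 1 = 1·3^0
  c_7 = 1 = 1·3^0
  c_8 = 2 = 2·3^0
Factor λ_0 = (1, 0, 2, 0, 0, 1, 1, 2)

((1, 0, 2, 0, 0, 1, 1, 2),)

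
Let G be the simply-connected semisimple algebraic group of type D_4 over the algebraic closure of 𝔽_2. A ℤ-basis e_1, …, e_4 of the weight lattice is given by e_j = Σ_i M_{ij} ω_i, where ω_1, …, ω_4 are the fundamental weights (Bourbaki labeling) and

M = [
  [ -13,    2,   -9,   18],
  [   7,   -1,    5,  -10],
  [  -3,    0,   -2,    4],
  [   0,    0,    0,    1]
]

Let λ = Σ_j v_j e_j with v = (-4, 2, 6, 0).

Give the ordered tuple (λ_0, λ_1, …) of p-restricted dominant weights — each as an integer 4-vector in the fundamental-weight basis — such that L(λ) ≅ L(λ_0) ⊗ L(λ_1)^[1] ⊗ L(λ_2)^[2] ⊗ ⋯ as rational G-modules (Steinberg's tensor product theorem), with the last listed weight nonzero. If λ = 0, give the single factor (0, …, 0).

((0, 0, 0, 0), (1, 0, 0, 0))

ω-coordinates c = M·v, v = (-4, 2, 6, 0):
  c_1 = (-13)·(-4) + 2·2 + (-9)·(6) + 18·0 = 2
  c_2 = (7)·(-4) + (-1)·(2) + 5·6 + (-10)·(0) = 0
  c_3 = (-3)·(-4) + 0·2 + (-2)·(6) + 4·0 = 0
  c_4 = (0)·(-4) + 0·2 + 0·6 + 1·0 = 0
Writing each c_i in base p = 2:
  c_1 = 2 = 0·2^0 + 1·2^1
  c_2 = 0
  c_3 = 0
  c_4 = 0
λ_0 = (0, 0, 0, 0)
λ_1 = (1, 0, 0, 0)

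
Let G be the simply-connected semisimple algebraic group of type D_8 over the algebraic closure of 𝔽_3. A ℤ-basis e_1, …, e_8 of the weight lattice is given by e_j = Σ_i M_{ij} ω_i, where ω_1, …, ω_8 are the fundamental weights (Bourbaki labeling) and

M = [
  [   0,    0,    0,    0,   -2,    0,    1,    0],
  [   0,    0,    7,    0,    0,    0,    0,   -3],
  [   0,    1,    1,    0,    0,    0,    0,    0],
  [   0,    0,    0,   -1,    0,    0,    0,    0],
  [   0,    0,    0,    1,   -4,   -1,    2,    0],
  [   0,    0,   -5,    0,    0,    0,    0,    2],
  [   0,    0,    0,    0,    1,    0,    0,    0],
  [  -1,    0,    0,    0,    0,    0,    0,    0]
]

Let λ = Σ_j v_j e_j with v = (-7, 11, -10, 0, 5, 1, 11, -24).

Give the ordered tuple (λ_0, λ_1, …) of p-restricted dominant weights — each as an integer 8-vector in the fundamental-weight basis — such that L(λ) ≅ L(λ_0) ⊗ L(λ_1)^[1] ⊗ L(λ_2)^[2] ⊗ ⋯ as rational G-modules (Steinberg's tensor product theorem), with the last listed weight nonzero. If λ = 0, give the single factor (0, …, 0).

((1, 2, 1, 0, 1, 2, 2, 1), (0, 0, 0, 0, 0, 0, 1, 2))

Compute c_i = Σ_j M_{ij} v_j with v = (-7, 11, -10, 0, 5, 1, 11, -24):
  c_1 = 0*-7 + 0*11 + 0*-10 + 0*0 + -2*5 + 0*1 + 1*11 + 0*-24 = 1
  c_2 = 0*-7 + 0*11 + 7*-10 + 0*0 + 0*5 + 0*1 + 0*11 + -3*-24 = 2
  c_3 = 0*-7 + 1*11 + 1*-10 + 0*0 + 0*5 + 0*1 + 0*11 + 0*-24 = 1
  c_4 = 0*-7 + 0*11 + 0*-10 + -1*0 + 0*5 + 0*1 + 0*11 + 0*-24 = 0
  c_5 = 0*-7 + 0*11 + 0*-10 + 1*0 + -4*5 + -1*1 + 2*11 + 0*-24 = 1
  c_6 = 0*-7 + 0*11 + -5*-10 + 0*0 + 0*5 + 0*1 + 0*11 + 2*-24 = 2
  c_7 = 0*-7 + 0*11 + 0*-10 + 0*0 + 1*5 + 0*1 + 0*11 + 0*-24 = 5
  c_8 = -1*-7 + 0*11 + 0*-10 + 0*0 + 0*5 + 0*1 + 0*11 + 0*-24 = 7
Expand coordinatewise in base 3:
  c_1 = 1 = 1·3^0
  c_2 = 2 = 2·3^0
  c_3 = 1 = 1·3^0
  c_4 = 0
  c_5 = 1 = 1·3^0
  c_6 = 2 = 2·3^0
  c_7 = 5 = 2·3^0 + 1·3^1
  c_8 = 7 = 1·3^0 + 2·3^1
Factor λ_0 = (1, 2, 1, 0, 1, 2, 2, 1)
Factor λ_1 = (0, 0, 0, 0, 0, 0, 1, 2)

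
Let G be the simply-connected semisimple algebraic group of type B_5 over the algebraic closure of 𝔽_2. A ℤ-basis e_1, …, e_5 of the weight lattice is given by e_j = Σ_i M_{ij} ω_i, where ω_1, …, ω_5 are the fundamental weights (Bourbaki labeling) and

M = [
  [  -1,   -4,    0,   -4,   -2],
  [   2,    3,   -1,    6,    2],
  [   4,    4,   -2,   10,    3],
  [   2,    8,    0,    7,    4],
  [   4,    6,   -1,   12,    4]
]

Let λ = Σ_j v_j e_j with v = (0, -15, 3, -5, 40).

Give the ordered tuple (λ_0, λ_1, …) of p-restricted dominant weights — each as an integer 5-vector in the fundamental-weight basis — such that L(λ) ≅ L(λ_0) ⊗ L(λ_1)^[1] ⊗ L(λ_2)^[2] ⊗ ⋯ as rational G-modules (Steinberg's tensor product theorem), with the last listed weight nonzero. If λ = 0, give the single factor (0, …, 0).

((0, 0, 0, 1, 1), (0, 1, 0, 0, 1), (0, 0, 1, 1, 1))

In the fundamental-weight basis, λ has coordinates c = M·v (v = (0, -15, 3, -5, 40)):
  c_1 = (-1)·(0) + (-4)·(-15) + 0·3 + (-4)·(-5) + (-2)·(40) = 0
  c_2 = 2·0 + (3)·(-15) + (-1)·(3) + (6)·(-5) + 2·40 = 2
  c_3 = 4·0 + (4)·(-15) + (-2)·(3) + (10)·(-5) + 3·40 = 4
  c_4 = 2·0 + (8)·(-15) + 0·3 + (7)·(-5) + 4·40 = 5
  c_5 = 4·0 + (6)·(-15) + (-1)·(3) + (12)·(-5) + 4·40 = 7
Writing each c_i in base p = 2:
  c_1 = 0
  c_2 = 2 = 0·2^0 + 1·2^1
  c_3 = 4 = 0·2^0 + 0·2^1 + 1·2^2
  c_4 = 5 = 1·2^0 + 0·2^1 + 1·2^2
  c_5 = 7 = 1·2^0 + 1·2^1 + 1·2^2
Factor λ_0 = (0, 0, 0, 1, 1)
Factor λ_1 = (0, 1, 0, 0, 1)
Factor λ_2 = (0, 0, 1, 1, 1)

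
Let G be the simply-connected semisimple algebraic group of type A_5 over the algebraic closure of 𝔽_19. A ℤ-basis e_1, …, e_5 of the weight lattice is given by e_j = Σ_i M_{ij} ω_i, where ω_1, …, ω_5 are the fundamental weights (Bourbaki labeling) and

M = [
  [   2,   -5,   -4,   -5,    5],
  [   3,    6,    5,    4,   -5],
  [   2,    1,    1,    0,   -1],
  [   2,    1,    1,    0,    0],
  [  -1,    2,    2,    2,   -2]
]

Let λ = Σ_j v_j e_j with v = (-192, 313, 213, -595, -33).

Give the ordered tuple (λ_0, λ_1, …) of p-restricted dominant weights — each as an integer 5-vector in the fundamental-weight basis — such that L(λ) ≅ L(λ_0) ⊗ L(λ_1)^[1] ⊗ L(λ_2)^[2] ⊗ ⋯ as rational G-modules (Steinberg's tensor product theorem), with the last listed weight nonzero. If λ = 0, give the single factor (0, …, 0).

((9, 0, 4, 9, 6), (0, 8, 9, 7, 6))

In the fundamental-weight basis, λ has coordinates c = M·v (v = (-192, 313, 213, -595, -33)):
  c_1 = (2)·(-192) + (-5)·(313) + (-4)·(213) + (-5)·(-595) + (5)·(-33) = 9
  c_2 = (3)·(-192) + 6·313 + 5·213 + (4)·(-595) + (-5)·(-33) = 152
  c_3 = (2)·(-192) + 1·313 + 1·213 + (0)·(-595) + (-1)·(-33) = 175
  c_4 = (2)·(-192) + 1·313 + 1·213 + (0)·(-595) + (0)·(-33) = 142
  c_5 = (-1)·(-192) + 2·313 + 2·213 + (2)·(-595) + (-2)·(-33) = 120
Base-19 expansion of each c_i:
  c_1 = 9 = 9·19^0
  c_2 = 152 = 0·19^0 + 8·19^1
  c_3 = 175 = 4·19^0 + 9·19^1
  c_4 = 142 = 9·19^0 + 7·19^1
  c_5 = 120 = 6·19^0 + 6·19^1
p-restricted factor λ_0 = (9, 0, 4, 9, 6)
p-restricted factor λ_1 = (0, 8, 9, 7, 6)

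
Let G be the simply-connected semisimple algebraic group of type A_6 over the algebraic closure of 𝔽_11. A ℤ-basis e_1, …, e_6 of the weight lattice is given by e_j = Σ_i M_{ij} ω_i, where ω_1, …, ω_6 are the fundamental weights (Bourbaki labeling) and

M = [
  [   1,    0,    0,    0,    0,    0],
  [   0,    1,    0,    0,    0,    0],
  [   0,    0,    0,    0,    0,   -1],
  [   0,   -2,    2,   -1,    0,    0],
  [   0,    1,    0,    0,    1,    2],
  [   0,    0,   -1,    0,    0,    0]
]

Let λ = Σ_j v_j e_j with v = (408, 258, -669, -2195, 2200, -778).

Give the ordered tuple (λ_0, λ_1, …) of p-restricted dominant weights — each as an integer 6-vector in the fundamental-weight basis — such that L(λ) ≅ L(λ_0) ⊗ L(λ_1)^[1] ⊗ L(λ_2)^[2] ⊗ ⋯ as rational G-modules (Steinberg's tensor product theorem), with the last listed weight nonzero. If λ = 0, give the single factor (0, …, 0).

Change of basis e → ω: c = M·v where v = (408, 258, -669, -2195, 2200, -778):
  c_1 = 1·408 + 0·258 + (0)·(-669) + (0)·(-2195) + 0·2200 + (0)·(-778) = 408
  c_2 = 0·408 + 1·258 + (0)·(-669) + (0)·(-2195) + 0·2200 + (0)·(-778) = 258
  c_3 = 0·408 + 0·258 + (0)·(-669) + (0)·(-2195) + 0·2200 + (-1)·(-778) = 778
  c_4 = 0·408 + (-2)·(258) + (2)·(-669) + (-1)·(-2195) + 0·2200 + (0)·(-778) = 341
  c_5 = 0·408 + 1·258 + (0)·(-669) + (0)·(-2195) + 1·2200 + (2)·(-778) = 902
  c_6 = 0·408 + 0·258 + (-1)·(-669) + (0)·(-2195) + 0·2200 + (0)·(-778) = 669
Expand coordinatewise in base 11:
  c_1 = 408 = 1·11^0 + 4·11^1 + 3·11^2
  c_2 = 258 = 5·11^0 + 1·11^1 + 2·11^2
  c_3 = 778 = 8·11^0 + 4·11^1 + 6·11^2
  c_4 = 341 = 0·11^0 + 9·11^1 + 2·11^2
  c_5 = 902 = 0·11^0 + 5·11^1 + 7·11^2
  c_6 = 669 = 9·11^0 + 5·11^1 + 5·11^2
λ_0 = (1, 5, 8, 0, 0, 9)
λ_1 = (4, 1, 4, 9, 5, 5)
λ_2 = (3, 2, 6, 2, 7, 5)

((1, 5, 8, 0, 0, 9), (4, 1, 4, 9, 5, 5), (3, 2, 6, 2, 7, 5))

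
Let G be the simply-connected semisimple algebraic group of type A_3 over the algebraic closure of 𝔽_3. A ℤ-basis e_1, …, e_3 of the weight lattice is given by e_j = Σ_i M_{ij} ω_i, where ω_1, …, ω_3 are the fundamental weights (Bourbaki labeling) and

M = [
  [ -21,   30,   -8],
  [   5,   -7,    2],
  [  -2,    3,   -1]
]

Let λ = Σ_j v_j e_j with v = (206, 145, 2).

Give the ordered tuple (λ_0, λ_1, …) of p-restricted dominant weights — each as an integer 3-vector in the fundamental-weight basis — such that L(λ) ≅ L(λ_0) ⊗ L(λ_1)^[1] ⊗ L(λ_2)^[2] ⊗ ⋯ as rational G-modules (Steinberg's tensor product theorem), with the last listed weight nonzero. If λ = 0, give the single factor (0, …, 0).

((2, 1, 0), (2, 0, 1), (0, 2, 2))

Compute c_i = Σ_j M_{ij} v_j with v = (206, 145, 2):
  c_1 = (-21)·(206) + (30)·(145) + (-8)·(2) = 8
  c_2 = (5)·(206) + (-7)·(145) + (2)·(2) = 19
  c_3 = (-2)·(206) + (3)·(145) + (-1)·(2) = 21
Base-3 expansion of each c_i:
  c_1 = 8 = 2·3^0 + 2·3^1
  c_2 = 19 = 1·3^0 + 0·3^1 + 2·3^2
  c_3 = 21 = 0·3^0 + 1·3^1 + 2·3^2
λ_0 = (2, 1, 0)
λ_1 = (2, 0, 1)
λ_2 = (0, 2, 2)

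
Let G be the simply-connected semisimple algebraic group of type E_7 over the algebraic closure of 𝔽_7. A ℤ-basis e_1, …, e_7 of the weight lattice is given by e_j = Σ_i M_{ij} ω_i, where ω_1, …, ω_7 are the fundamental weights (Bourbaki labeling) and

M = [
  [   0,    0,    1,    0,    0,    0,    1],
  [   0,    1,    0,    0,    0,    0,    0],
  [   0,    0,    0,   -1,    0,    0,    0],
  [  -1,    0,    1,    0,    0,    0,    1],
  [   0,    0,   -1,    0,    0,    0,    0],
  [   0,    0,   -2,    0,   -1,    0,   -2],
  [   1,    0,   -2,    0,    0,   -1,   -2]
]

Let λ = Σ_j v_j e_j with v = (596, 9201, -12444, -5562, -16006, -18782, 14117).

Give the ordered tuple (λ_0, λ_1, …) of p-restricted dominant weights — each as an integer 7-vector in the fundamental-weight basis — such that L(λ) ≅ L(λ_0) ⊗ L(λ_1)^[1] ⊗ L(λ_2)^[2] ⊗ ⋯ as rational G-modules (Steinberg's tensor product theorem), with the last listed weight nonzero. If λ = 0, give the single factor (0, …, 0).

Change of basis e → ω: c = M·v where v = (596, 9201, -12444, -5562, -16006, -18782, 14117):
  c_1 = (0)·(596) + (0)·(9201) + (1)·(-12444) + (0)·(-5562) + (0)·(-16006) + (0)·(-18782) + (1)·(14117) = 1673
  c_2 = (0)·(596) + (1)·(9201) + (0)·(-12444) + (0)·(-5562) + (0)·(-16006) + (0)·(-18782) + (0)·(14117) = 9201
  c_3 = (0)·(596) + (0)·(9201) + (0)·(-12444) + (-1)·(-5562) + (0)·(-16006) + (0)·(-18782) + (0)·(14117) = 5562
  c_4 = (-1)·(596) + (0)·(9201) + (1)·(-12444) + (0)·(-5562) + (0)·(-16006) + (0)·(-18782) + (1)·(14117) = 1077
  c_5 = (0)·(596) + (0)·(9201) + (-1)·(-12444) + (0)·(-5562) + (0)·(-16006) + (0)·(-18782) + (0)·(14117) = 12444
  c_6 = (0)·(596) + (0)·(9201) + (-2)·(-12444) + (0)·(-5562) + (-1)·(-16006) + (0)·(-18782) + (-2)·(14117) = 12660
  c_7 = (1)·(596) + (0)·(9201) + (-2)·(-12444) + (0)·(-5562) + (0)·(-16006) + (-1)·(-18782) + (-2)·(14117) = 16032
Writing each c_i in base p = 7:
  c_1 = 1673 = 0·7^0 + 1·7^1 + 6·7^2 + 4·7^3
  c_2 = 9201 = 3·7^0 + 5·7^1 + 5·7^2 + 5·7^3 + 3·7^4
  c_3 = 5562 = 4·7^0 + 3·7^1 + 1·7^2 + 2·7^3 + 2·7^4
  c_4 = 1077 = 6·7^0 + 6·7^1 + 0·7^2 + 3·7^3
  c_5 = 12444 = 5·7^0 + 6·7^1 + 1·7^2 + 1·7^3 + 5·7^4
  c_6 = 12660 = 4·7^0 + 2·7^1 + 6·7^2 + 1·7^3 + 5·7^4
  c_7 = 16032 = 2·7^0 + 1·7^1 + 5·7^2 + 4·7^3 + 6·7^4
Factor λ_0 = (0, 3, 4, 6, 5, 4, 2)
Factor λ_1 = (1, 5, 3, 6, 6, 2, 1)
Factor λ_2 = (6, 5, 1, 0, 1, 6, 5)
Factor λ_3 = (4, 5, 2, 3, 1, 1, 4)
Factor λ_4 = (0, 3, 2, 0, 5, 5, 6)

((0, 3, 4, 6, 5, 4, 2), (1, 5, 3, 6, 6, 2, 1), (6, 5, 1, 0, 1, 6, 5), (4, 5, 2, 3, 1, 1, 4), (0, 3, 2, 0, 5, 5, 6))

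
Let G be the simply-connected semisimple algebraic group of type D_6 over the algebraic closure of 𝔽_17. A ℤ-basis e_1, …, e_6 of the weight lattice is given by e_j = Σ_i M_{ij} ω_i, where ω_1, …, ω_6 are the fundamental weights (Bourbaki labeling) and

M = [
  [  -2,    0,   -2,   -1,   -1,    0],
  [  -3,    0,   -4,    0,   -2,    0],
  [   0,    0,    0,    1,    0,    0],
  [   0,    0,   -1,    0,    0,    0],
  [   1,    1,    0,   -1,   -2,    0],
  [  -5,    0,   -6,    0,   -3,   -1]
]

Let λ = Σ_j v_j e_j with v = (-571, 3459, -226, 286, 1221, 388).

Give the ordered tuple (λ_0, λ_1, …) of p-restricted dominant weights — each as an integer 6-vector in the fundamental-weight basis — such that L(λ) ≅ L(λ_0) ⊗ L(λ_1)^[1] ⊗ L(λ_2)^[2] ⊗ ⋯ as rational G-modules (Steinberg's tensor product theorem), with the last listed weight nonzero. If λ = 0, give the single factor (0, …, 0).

Converting to the ω-basis (c_i = row i of M dotted with v = (-571, 3459, -226, 286, 1221, 388)):
  c_1 = -2*-571 + 0*3459 + -2*-226 + -1*286 + -1*1221 + 0*388 = 87
  c_2 = -3*-571 + 0*3459 + -4*-226 + 0*286 + -2*1221 + 0*388 = 175
  c_3 = 0*-571 + 0*3459 + 0*-226 + 1*286 + 0*1221 + 0*388 = 286
  c_4 = 0*-571 + 0*3459 + -1*-226 + 0*286 + 0*1221 + 0*388 = 226
  c_5 = 1*-571 + 1*3459 + 0*-226 + -1*286 + -2*1221 + 0*388 = 160
  c_6 = -5*-571 + 0*3459 + -6*-226 + 0*286 + -3*1221 + -1*388 = 160
Writing each c_i in base p = 17:
  c_1 = 87 = 2·17^0 + 5·17^1
  c_2 = 175 = 5·17^0 + 10·17^1
  c_3 = 286 = 14·17^0 + 16·17^1
  c_4 = 226 = 5·17^0 + 13·17^1
  c_5 = 160 = 7·17^0 + 9·17^1
  c_6 = 160 = 7·17^0 + 9·17^1
λ_0 = (2, 5, 14, 5, 7, 7)
λ_1 = (5, 10, 16, 13, 9, 9)

((2, 5, 14, 5, 7, 7), (5, 10, 16, 13, 9, 9))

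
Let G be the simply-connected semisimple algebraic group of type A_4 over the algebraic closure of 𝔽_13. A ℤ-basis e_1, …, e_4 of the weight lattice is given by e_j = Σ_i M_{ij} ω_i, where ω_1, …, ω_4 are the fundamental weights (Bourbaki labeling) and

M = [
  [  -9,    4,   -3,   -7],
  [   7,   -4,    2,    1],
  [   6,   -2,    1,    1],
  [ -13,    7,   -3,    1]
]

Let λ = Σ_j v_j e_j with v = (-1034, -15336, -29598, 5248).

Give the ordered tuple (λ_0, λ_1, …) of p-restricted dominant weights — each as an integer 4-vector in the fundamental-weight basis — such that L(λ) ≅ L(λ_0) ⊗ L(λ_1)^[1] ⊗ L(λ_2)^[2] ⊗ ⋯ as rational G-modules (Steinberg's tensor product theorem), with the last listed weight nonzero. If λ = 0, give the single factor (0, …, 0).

((7, 2, 1, 2), (1, 12, 9, 10))

Compute c_i = Σ_j M_{ij} v_j with v = (-1034, -15336, -29598, 5248):
  c_1 = (-9)·(-1034) + (4)·(-15336) + (-3)·(-29598) + (-7)·(5248) = 20
  c_2 = (7)·(-1034) + (-4)·(-15336) + (2)·(-29598) + 1·5248 = 158
  c_3 = (6)·(-1034) + (-2)·(-15336) + (1)·(-29598) + 1·5248 = 118
  c_4 = (-13)·(-1034) + (7)·(-15336) + (-3)·(-29598) + 1·5248 = 132
Expand coordinatewise in base 13:
  c_1 = 20 = 7·13^0 + 1·13^1
  c_2 = 158 = 2·13^0 + 12·13^1
  c_3 = 118 = 1·13^0 + 9·13^1
  c_4 = 132 = 2·13^0 + 10·13^1
p-restricted factor λ_0 = (7, 2, 1, 2)
p-restricted factor λ_1 = (1, 12, 9, 10)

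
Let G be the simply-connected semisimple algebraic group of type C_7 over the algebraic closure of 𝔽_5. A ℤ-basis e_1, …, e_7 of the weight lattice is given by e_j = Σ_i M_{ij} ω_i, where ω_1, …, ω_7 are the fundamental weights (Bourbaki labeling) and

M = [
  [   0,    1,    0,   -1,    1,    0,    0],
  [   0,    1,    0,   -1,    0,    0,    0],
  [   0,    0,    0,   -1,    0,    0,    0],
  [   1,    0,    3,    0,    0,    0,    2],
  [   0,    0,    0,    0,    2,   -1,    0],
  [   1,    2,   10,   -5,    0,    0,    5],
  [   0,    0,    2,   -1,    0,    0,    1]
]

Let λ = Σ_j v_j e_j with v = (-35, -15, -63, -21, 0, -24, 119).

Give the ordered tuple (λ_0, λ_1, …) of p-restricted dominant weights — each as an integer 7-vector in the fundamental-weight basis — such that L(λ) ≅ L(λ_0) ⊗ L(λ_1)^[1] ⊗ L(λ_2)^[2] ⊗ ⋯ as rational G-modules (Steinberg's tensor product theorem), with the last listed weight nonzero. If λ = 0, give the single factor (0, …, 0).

Converting to the ω-basis (c_i = row i of M dotted with v = (-35, -15, -63, -21, 0, -24, 119)):
  c_1 = 0*-35 + 1*-15 + 0*-63 + -1*-21 + 1*0 + 0*-24 + 0*119 = 6
  c_2 = 0*-35 + 1*-15 + 0*-63 + -1*-21 + 0*0 + 0*-24 + 0*119 = 6
  c_3 = 0*-35 + 0*-15 + 0*-63 + -1*-21 + 0*0 + 0*-24 + 0*119 = 21
  c_4 = 1*-35 + 0*-15 + 3*-63 + 0*-21 + 0*0 + 0*-24 + 2*119 = 14
  c_5 = 0*-35 + 0*-15 + 0*-63 + 0*-21 + 2*0 + -1*-24 + 0*119 = 24
  c_6 = 1*-35 + 2*-15 + 10*-63 + -5*-21 + 0*0 + 0*-24 + 5*119 = 5
  c_7 = 0*-35 + 0*-15 + 2*-63 + -1*-21 + 0*0 + 0*-24 + 1*119 = 14
p = 5; digits c_i = Σ_j d_{ij}·5^j, 0 ≤ d_{ij} < 5:
  c_1 = 6 = 1·5^0 + 1·5^1
  c_2 = 6 = 1·5^0 + 1·5^1
  c_3 = 21 = 1·5^0 + 4·5^1
  c_4 = 14 = 4·5^0 + 2·5^1
  c_5 = 24 = 4·5^0 + 4·5^1
  c_6 = 5 = 0·5^0 + 1·5^1
  c_7 = 14 = 4·5^0 + 2·5^1
p-restricted factor λ_0 = (1, 1, 1, 4, 4, 0, 4)
p-restricted factor λ_1 = (1, 1, 4, 2, 4, 1, 2)

((1, 1, 1, 4, 4, 0, 4), (1, 1, 4, 2, 4, 1, 2))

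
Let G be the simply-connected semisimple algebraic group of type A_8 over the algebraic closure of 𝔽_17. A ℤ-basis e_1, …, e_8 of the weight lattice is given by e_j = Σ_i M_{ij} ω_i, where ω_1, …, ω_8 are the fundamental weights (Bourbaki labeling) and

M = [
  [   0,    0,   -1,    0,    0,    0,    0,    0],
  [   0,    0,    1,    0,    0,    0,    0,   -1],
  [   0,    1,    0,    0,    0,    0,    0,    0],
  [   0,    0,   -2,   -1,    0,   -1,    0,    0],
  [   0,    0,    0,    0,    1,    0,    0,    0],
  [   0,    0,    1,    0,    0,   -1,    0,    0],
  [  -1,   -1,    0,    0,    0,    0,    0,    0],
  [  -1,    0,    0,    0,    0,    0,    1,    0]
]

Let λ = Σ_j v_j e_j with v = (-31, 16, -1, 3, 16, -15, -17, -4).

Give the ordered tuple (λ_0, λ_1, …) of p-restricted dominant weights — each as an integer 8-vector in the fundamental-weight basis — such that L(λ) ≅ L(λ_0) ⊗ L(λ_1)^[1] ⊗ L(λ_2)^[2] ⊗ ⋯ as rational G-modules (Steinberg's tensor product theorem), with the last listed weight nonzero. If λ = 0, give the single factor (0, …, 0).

Converting to the ω-basis (c_i = row i of M dotted with v = (-31, 16, -1, 3, 16, -15, -17, -4)):
  c_1 = (0)·(-31) + (0)·(16) + (-1)·(-1) + (0)·(3) + (0)·(16) + (0)·(-15) + (0)·(-17) + (0)·(-4) = 1
  c_2 = (0)·(-31) + (0)·(16) + (1)·(-1) + (0)·(3) + (0)·(16) + (0)·(-15) + (0)·(-17) + (-1)·(-4) = 3
  c_3 = (0)·(-31) + (1)·(16) + (0)·(-1) + (0)·(3) + (0)·(16) + (0)·(-15) + (0)·(-17) + (0)·(-4) = 16
  c_4 = (0)·(-31) + (0)·(16) + (-2)·(-1) + (-1)·(3) + (0)·(16) + (-1)·(-15) + (0)·(-17) + (0)·(-4) = 14
  c_5 = (0)·(-31) + (0)·(16) + (0)·(-1) + (0)·(3) + (1)·(16) + (0)·(-15) + (0)·(-17) + (0)·(-4) = 16
  c_6 = (0)·(-31) + (0)·(16) + (1)·(-1) + (0)·(3) + (0)·(16) + (-1)·(-15) + (0)·(-17) + (0)·(-4) = 14
  c_7 = (-1)·(-31) + (-1)·(16) + (0)·(-1) + (0)·(3) + (0)·(16) + (0)·(-15) + (0)·(-17) + (0)·(-4) = 15
  c_8 = (-1)·(-31) + (0)·(16) + (0)·(-1) + (0)·(3) + (0)·(16) + (0)·(-15) + (1)·(-17) + (0)·(-4) = 14
p = 17; digits c_i = Σ_j d_{ij}·17^j, 0 ≤ d_{ij} < 17:
  c_1 = 1 = 1·17^0
  c_2 = 3 = 3·17^0
  c_3 = 16 = 16·17^0
  c_4 = 14 = 14·17^0
  c_5 = 16 = 16·17^0
  c_6 = 14 = 14·17^0
  c_7 = 15 = 15·17^0
  c_8 = 14 = 14·17^0
λ_0 = (1, 3, 16, 14, 16, 14, 15, 14)

((1, 3, 16, 14, 16, 14, 15, 14),)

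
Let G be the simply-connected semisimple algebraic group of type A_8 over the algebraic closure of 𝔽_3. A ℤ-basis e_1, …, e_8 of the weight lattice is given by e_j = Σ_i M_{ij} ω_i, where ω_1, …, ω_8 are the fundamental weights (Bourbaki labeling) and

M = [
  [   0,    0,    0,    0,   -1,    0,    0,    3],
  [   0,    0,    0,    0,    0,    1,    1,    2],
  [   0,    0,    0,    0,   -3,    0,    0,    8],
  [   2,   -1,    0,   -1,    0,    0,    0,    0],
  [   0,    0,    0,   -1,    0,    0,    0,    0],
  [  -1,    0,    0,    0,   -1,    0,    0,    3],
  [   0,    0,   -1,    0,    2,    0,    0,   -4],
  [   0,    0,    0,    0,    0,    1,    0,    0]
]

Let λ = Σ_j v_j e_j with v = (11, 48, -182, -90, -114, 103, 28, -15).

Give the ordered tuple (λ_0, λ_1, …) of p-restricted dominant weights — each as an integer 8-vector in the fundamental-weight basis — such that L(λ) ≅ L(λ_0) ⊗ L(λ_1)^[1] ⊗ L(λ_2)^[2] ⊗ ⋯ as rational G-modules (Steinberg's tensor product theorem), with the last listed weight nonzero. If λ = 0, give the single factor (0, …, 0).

((0, 2, 0, 1, 0, 1, 2, 1), (2, 0, 2, 0, 0, 1, 1, 1), (1, 2, 0, 1, 1, 0, 1, 2), (2, 0, 2, 2, 0, 2, 0, 0), (0, 1, 2, 0, 1, 0, 0, 1))

Converting to the ω-basis (c_i = row i of M dotted with v = (11, 48, -182, -90, -114, 103, 28, -15)):
  c_1 = 0·11 + 0·48 + (0)·(-182) + (0)·(-90) + (-1)·(-114) + 0·103 + 0·28 + (3)·(-15) = 69
  c_2 = 0·11 + 0·48 + (0)·(-182) + (0)·(-90) + (0)·(-114) + 1·103 + 1·28 + (2)·(-15) = 101
  c_3 = 0·11 + 0·48 + (0)·(-182) + (0)·(-90) + (-3)·(-114) + 0·103 + 0·28 + (8)·(-15) = 222
  c_4 = 2·11 + (-1)·(48) + (0)·(-182) + (-1)·(-90) + (0)·(-114) + 0·103 + 0·28 + (0)·(-15) = 64
  c_5 = 0·11 + 0·48 + (0)·(-182) + (-1)·(-90) + (0)·(-114) + 0·103 + 0·28 + (0)·(-15) = 90
  c_6 = (-1)·(11) + 0·48 + (0)·(-182) + (0)·(-90) + (-1)·(-114) + 0·103 + 0·28 + (3)·(-15) = 58
  c_7 = 0·11 + 0·48 + (-1)·(-182) + (0)·(-90) + (2)·(-114) + 0·103 + 0·28 + (-4)·(-15) = 14
  c_8 = 0·11 + 0·48 + (0)·(-182) + (0)·(-90) + (0)·(-114) + 1·103 + 0·28 + (0)·(-15) = 103
Expand coordinatewise in base 3:
  c_1 = 69 = 0·3^0 + 2·3^1 + 1·3^2 + 2·3^3
  c_2 = 101 = 2·3^0 + 0·3^1 + 2·3^2 + 0·3^3 + 1·3^4
  c_3 = 222 = 0·3^0 + 2·3^1 + 0·3^2 + 2·3^3 + 2·3^4
  c_4 = 64 = 1·3^0 + 0·3^1 + 1·3^2 + 2·3^3
  c_5 = 90 = 0·3^0 + 0·3^1 + 1·3^2 + 0·3^3 + 1·3^4
  c_6 = 58 = 1·3^0 + 1·3^1 + 0·3^2 + 2·3^3
  c_7 = 14 = 2·3^0 + 1·3^1 + 1·3^2
  c_8 = 103 = 1·3^0 + 1·3^1 + 2·3^2 + 0·3^3 + 1·3^4
λ_0 = (0, 2, 0, 1, 0, 1, 2, 1)
λ_1 = (2, 0, 2, 0, 0, 1, 1, 1)
λ_2 = (1, 2, 0, 1, 1, 0, 1, 2)
λ_3 = (2, 0, 2, 2, 0, 2, 0, 0)
λ_4 = (0, 1, 2, 0, 1, 0, 0, 1)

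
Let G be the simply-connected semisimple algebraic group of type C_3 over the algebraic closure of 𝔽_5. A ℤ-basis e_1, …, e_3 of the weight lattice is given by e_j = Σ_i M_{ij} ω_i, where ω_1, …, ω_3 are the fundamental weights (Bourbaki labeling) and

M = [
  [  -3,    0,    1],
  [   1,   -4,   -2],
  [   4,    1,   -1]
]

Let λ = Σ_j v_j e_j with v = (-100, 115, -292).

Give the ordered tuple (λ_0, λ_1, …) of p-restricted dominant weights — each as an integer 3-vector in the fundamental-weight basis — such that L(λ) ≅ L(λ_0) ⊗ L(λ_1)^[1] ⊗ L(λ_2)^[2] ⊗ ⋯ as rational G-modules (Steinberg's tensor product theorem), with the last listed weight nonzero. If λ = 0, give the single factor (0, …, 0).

Compute c_i = Σ_j M_{ij} v_j with v = (-100, 115, -292):
  c_1 = -3*-100 + 0*115 + 1*-292 = 8
  c_2 = 1*-100 + -4*115 + -2*-292 = 24
  c_3 = 4*-100 + 1*115 + -1*-292 = 7
Expand coordinatewise in base 5:
  c_1 = 8 = 3·5^0 + 1·5^1
  c_2 = 24 = 4·5^0 + 4·5^1
  c_3 = 7 = 2·5^0 + 1·5^1
λ_0 = (3, 4, 2)
λ_1 = (1, 4, 1)

((3, 4, 2), (1, 4, 1))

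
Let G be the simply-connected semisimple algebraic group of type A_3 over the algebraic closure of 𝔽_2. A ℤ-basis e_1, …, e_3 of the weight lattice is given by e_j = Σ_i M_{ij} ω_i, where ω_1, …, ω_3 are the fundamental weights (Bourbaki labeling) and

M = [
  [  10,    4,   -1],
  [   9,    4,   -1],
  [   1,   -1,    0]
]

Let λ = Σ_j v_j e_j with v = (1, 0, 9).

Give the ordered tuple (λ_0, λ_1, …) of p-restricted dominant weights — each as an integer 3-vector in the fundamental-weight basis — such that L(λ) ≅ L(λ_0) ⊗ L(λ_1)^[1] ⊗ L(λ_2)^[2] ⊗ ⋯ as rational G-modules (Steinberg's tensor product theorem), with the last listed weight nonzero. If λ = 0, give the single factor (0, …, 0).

((1, 0, 1),)

Converting to the ω-basis (c_i = row i of M dotted with v = (1, 0, 9)):
  c_1 = (10)·(1) + (4)·(0) + (-1)·(9) = 1
  c_2 = (9)·(1) + (4)·(0) + (-1)·(9) = 0
  c_3 = (1)·(1) + (-1)·(0) + (0)·(9) = 1
Base-2 expansion of each c_i:
  c_1 = 1 = 1·2^0
  c_2 = 0
  c_3 = 1 = 1·2^0
p-restricted factor λ_0 = (1, 0, 1)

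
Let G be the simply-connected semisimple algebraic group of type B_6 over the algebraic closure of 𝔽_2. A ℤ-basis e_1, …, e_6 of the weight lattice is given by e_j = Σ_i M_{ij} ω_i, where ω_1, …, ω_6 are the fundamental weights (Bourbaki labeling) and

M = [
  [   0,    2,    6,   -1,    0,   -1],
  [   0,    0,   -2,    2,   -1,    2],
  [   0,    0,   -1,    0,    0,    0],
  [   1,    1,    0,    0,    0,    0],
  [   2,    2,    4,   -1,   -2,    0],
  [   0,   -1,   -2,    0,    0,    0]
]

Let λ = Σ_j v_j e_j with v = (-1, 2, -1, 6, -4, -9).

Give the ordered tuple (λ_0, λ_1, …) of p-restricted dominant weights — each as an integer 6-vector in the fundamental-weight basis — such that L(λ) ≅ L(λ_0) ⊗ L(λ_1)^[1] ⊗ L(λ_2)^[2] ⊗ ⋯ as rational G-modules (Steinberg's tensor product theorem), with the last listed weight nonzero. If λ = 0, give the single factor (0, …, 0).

((1, 0, 1, 1, 0, 0),)

Change of basis e → ω: c = M·v where v = (-1, 2, -1, 6, -4, -9):
  c_1 = (0)·(-1) + (2)·(2) + (6)·(-1) + (-1)·(6) + (0)·(-4) + (-1)·(-9) = 1
  c_2 = (0)·(-1) + (0)·(2) + (-2)·(-1) + (2)·(6) + (-1)·(-4) + (2)·(-9) = 0
  c_3 = (0)·(-1) + (0)·(2) + (-1)·(-1) + (0)·(6) + (0)·(-4) + (0)·(-9) = 1
  c_4 = (1)·(-1) + (1)·(2) + (0)·(-1) + (0)·(6) + (0)·(-4) + (0)·(-9) = 1
  c_5 = (2)·(-1) + (2)·(2) + (4)·(-1) + (-1)·(6) + (-2)·(-4) + (0)·(-9) = 0
  c_6 = (0)·(-1) + (-1)·(2) + (-2)·(-1) + (0)·(6) + (0)·(-4) + (0)·(-9) = 0
Writing each c_i in base p = 2:
  c_1 = 1 = 1·2^0
  c_2 = 0
  c_3 = 1 = 1·2^0
  c_4 = 1 = 1·2^0
  c_5 = 0
  c_6 = 0
λ_0 = (1, 0, 1, 1, 0, 0)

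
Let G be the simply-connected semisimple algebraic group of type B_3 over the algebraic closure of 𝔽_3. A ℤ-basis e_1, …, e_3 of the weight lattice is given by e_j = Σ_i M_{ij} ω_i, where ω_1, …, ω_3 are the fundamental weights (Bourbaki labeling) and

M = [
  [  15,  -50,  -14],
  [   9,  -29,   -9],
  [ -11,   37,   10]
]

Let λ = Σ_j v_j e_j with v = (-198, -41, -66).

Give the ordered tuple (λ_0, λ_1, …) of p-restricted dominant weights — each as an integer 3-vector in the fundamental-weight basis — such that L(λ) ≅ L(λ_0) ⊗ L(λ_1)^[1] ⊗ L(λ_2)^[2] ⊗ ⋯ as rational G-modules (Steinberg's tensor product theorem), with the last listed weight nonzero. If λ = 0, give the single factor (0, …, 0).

((1, 1, 1), (1, 0, 0))

Compute c_i = Σ_j M_{ij} v_j with v = (-198, -41, -66):
  c_1 = (15)·(-198) + (-50)·(-41) + (-14)·(-66) = 4
  c_2 = (9)·(-198) + (-29)·(-41) + (-9)·(-66) = 1
  c_3 = (-11)·(-198) + (37)·(-41) + (10)·(-66) = 1
Expand coordinatewise in base 3:
  c_1 = 4 = 1·3^0 + 1·3^1
  c_2 = 1 = 1·3^0
  c_3 = 1 = 1·3^0
λ_0 = (1, 1, 1)
λ_1 = (1, 0, 0)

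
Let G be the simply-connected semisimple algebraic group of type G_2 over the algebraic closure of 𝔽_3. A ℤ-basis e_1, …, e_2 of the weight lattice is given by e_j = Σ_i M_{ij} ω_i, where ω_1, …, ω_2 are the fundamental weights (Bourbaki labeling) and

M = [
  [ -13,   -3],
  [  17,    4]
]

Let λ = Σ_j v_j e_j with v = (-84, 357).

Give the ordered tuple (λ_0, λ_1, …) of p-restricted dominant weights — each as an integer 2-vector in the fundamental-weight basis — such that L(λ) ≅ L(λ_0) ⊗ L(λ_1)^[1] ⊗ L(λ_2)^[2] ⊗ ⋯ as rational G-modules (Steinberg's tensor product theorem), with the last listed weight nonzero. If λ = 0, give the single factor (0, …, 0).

In the fundamental-weight basis, λ has coordinates c = M·v (v = (-84, 357)):
  c_1 = (-13)·(-84) + (-3)·(357) = 21
  c_2 = (17)·(-84) + (4)·(357) = 0
Writing each c_i in base p = 3:
  c_1 = 21 = 0·3^0 + 1·3^1 + 2·3^2
  c_2 = 0
λ_0 = (0, 0)
λ_1 = (1, 0)
λ_2 = (2, 0)

((0, 0), (1, 0), (2, 0))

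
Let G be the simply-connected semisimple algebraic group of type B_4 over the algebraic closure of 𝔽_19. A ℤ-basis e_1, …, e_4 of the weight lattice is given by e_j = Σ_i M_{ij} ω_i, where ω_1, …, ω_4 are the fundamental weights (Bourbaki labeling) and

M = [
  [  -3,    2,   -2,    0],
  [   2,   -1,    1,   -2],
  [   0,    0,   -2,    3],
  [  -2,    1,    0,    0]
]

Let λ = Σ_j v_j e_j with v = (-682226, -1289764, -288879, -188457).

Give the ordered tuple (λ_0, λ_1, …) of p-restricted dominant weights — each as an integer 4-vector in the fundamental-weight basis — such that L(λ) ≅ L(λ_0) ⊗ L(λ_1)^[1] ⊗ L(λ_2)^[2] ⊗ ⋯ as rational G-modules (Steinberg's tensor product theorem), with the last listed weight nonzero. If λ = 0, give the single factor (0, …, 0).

((11, 9, 18, 18), (7, 18, 5, 16), (10, 17, 15, 16), (6, 1, 1, 10))

Converting to the ω-basis (c_i = row i of M dotted with v = (-682226, -1289764, -288879, -188457)):
  c_1 = (-3)·(-682226) + (2)·(-1289764) + (-2)·(-288879) + (0)·(-188457) = 44908
  c_2 = (2)·(-682226) + (-1)·(-1289764) + (1)·(-288879) + (-2)·(-188457) = 13347
  c_3 = (0)·(-682226) + (0)·(-1289764) + (-2)·(-288879) + (3)·(-188457) = 12387
  c_4 = (-2)·(-682226) + (1)·(-1289764) + (0)·(-288879) + (0)·(-188457) = 74688
Base-19 expansion of each c_i:
  c_1 = 44908 = 11·19^0 + 7·19^1 + 10·19^2 + 6·19^3
  c_2 = 13347 = 9·19^0 + 18·19^1 + 17·19^2 + 1·19^3
  c_3 = 12387 = 18·19^0 + 5·19^1 + 15·19^2 + 1·19^3
  c_4 = 74688 = 18·19^0 + 16·19^1 + 16·19^2 + 10·19^3
p-restricted factor λ_0 = (11, 9, 18, 18)
p-restricted factor λ_1 = (7, 18, 5, 16)
p-restricted factor λ_2 = (10, 17, 15, 16)
p-restricted factor λ_3 = (6, 1, 1, 10)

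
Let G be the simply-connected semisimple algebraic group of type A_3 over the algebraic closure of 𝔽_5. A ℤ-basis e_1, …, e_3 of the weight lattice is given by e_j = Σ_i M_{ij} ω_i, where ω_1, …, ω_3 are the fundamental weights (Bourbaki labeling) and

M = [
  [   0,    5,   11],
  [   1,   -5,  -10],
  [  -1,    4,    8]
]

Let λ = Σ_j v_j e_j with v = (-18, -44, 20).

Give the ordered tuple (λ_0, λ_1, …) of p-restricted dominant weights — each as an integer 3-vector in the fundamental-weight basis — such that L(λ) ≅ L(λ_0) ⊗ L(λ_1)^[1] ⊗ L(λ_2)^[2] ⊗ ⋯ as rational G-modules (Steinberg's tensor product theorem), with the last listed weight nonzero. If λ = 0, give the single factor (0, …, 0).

((0, 2, 2),)

Converting to the ω-basis (c_i = row i of M dotted with v = (-18, -44, 20)):
  c_1 = (0)·(-18) + (5)·(-44) + (11)·(20) = 0
  c_2 = (1)·(-18) + (-5)·(-44) + (-10)·(20) = 2
  c_3 = (-1)·(-18) + (4)·(-44) + (8)·(20) = 2
p = 5; digits c_i = Σ_j d_{ij}·5^j, 0 ≤ d_{ij} < 5:
  c_1 = 0
  c_2 = 2 = 2·5^0
  c_3 = 2 = 2·5^0
Factor λ_0 = (0, 2, 2)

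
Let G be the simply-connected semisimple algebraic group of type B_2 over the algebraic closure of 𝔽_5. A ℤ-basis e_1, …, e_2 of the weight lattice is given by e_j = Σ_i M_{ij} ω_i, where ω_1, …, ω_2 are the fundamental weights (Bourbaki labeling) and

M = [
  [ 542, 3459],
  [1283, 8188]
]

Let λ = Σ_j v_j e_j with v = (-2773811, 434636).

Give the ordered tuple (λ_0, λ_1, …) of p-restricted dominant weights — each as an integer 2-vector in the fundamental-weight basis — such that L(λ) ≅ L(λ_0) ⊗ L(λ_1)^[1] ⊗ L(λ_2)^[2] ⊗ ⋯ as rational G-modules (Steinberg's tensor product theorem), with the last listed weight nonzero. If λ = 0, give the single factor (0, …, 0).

In the fundamental-weight basis, λ has coordinates c = M·v (v = (-2773811, 434636)):
  c_1 = (542)·(-2773811) + 3459·434636 = 362
  c_2 = (1283)·(-2773811) + 8188·434636 = 55
p = 5; digits c_i = Σ_j d_{ij}·5^j, 0 ≤ d_{ij} < 5:
  c_1 = 362 = 2·5^0 + 2·5^1 + 4·5^2 + 2·5^3
  c_2 = 55 = 0·5^0 + 1·5^1 + 2·5^2
p-restricted factor λ_0 = (2, 0)
p-restricted factor λ_1 = (2, 1)
p-restricted factor λ_2 = (4, 2)
p-restricted factor λ_3 = (2, 0)

((2, 0), (2, 1), (4, 2), (2, 0))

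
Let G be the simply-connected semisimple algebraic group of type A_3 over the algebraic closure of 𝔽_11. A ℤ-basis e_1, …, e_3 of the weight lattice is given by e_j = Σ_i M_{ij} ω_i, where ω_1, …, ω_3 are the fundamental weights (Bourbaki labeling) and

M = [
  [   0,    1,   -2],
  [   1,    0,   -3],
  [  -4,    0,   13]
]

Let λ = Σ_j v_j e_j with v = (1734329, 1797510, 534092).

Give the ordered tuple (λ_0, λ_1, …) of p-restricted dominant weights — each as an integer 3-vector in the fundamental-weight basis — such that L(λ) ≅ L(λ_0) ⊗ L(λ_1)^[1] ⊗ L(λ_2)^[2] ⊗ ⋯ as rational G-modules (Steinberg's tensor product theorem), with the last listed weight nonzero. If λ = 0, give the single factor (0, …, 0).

Compute c_i = Σ_j M_{ij} v_j with v = (1734329, 1797510, 534092):
  c_1 = 0*1734329 + 1*1797510 + -2*534092 = 729326
  c_2 = 1*1734329 + 0*1797510 + -3*534092 = 132053
  c_3 = -4*1734329 + 0*1797510 + 13*534092 = 5880
Expand coordinatewise in base 11:
  c_1 = 729326 = 4·11^0 + 5·11^1 + 10·11^2 + 8·11^3 + 5·11^4 + 4·11^5
  c_2 = 132053 = 9·11^0 + 3·11^1 + 2·11^2 + 0·11^3 + 9·11^4
  c_3 = 5880 = 6·11^0 + 6·11^1 + 4·11^2 + 4·11^3
p-restricted factor λ_0 = (4, 9, 6)
p-restricted factor λ_1 = (5, 3, 6)
p-restricted factor λ_2 = (10, 2, 4)
p-restricted factor λ_3 = (8, 0, 4)
p-restricted factor λ_4 = (5, 9, 0)
p-restricted factor λ_5 = (4, 0, 0)

((4, 9, 6), (5, 3, 6), (10, 2, 4), (8, 0, 4), (5, 9, 0), (4, 0, 0))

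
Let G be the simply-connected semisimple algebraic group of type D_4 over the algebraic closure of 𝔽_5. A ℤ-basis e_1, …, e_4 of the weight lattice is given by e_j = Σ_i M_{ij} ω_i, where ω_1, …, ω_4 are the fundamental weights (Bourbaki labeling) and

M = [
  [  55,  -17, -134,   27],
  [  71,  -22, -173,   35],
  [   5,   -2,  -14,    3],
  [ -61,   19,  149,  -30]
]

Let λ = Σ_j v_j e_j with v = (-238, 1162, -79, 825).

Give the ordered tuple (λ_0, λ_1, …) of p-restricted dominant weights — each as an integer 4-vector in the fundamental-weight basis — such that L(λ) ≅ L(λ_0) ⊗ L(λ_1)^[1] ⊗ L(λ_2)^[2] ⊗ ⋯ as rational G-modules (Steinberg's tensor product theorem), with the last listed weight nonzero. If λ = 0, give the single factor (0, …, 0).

ω-coordinates c = M·v, v = (-238, 1162, -79, 825):
  c_1 = (55)·(-238) + (-17)·(1162) + (-134)·(-79) + 27·825 = 17
  c_2 = (71)·(-238) + (-22)·(1162) + (-173)·(-79) + 35·825 = 80
  c_3 = (5)·(-238) + (-2)·(1162) + (-14)·(-79) + 3·825 = 67
  c_4 = (-61)·(-238) + 19·1162 + (149)·(-79) + (-30)·(825) = 75
Base-5 expansion of each c_i:
  c_1 = 17 = 2·5^0 + 3·5^1
  c_2 = 80 = 0·5^0 + 1·5^1 + 3·5^2
  c_3 = 67 = 2·5^0 + 3·5^1 + 2·5^2
  c_4 = 75 = 0·5^0 + 0·5^1 + 3·5^2
Factor λ_0 = (2, 0, 2, 0)
Factor λ_1 = (3, 1, 3, 0)
Factor λ_2 = (0, 3, 2, 3)

((2, 0, 2, 0), (3, 1, 3, 0), (0, 3, 2, 3))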